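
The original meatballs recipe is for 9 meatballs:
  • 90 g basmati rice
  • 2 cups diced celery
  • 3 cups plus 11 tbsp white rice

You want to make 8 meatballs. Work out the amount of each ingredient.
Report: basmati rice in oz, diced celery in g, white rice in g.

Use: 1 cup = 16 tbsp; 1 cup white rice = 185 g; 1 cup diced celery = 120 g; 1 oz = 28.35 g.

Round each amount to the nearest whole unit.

basmati rice: 3 oz; diced celery: 213 g; white rice: 606 g

Scaling factor: 8/9.
basmati rice: 90 g × 8/9 ÷ 28.35 g/oz ≈ 3 oz
diced celery: 2 cup × 8/9 × 120 g/cup ≈ 213 g
white rice: (3 cup + 11 tbsp = 3.6875 cup) × 8/9 × 185 g/cup ≈ 606 g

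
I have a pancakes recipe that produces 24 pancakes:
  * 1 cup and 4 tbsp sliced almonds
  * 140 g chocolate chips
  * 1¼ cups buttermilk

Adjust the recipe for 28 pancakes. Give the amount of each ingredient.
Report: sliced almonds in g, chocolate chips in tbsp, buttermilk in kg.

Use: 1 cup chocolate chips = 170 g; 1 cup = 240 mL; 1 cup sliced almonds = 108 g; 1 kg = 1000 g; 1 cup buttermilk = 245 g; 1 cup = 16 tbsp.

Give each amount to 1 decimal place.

sliced almonds: 157.5 g; chocolate chips: 15.4 tbsp; buttermilk: 0.4 kg

Scaling factor: 28/24 = 7/6.
sliced almonds: (1 cup + 4 tbsp = 1.25 cup) × 7/6 × 108 g/cup = 157.5 g
chocolate chips: 140 g × 7/6 ÷ 170 g/cup × 16 tbsp/cup ≈ 15.4 tbsp
buttermilk: 1.25 cup × 7/6 × 245 g/cup ÷ 1000 g/kg ≈ 0.4 kg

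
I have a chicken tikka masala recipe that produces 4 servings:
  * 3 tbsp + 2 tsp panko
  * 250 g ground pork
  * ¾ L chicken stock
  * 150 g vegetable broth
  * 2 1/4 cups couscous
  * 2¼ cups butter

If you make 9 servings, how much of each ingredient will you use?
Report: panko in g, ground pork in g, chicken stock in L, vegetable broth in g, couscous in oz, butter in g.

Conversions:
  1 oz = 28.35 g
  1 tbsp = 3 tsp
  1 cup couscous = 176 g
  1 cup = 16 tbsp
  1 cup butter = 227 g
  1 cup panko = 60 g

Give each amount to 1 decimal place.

panko: 30.9 g; ground pork: 562.5 g; chicken stock: 1.7 L; vegetable broth: 337.5 g; couscous: 31.4 oz; butter: 1149.2 g

Scaling factor: 9/4 = 2.25.
panko: (3 tbsp + 2 tsp = 11/3 tbsp) × 9/4 ÷ 16 tbsp/cup × 60 g/cup ≈ 30.9 g
ground pork: 250 g × 9/4 = 562.5 g
chicken stock: 0.75 L × 9/4 ≈ 1.7 L
vegetable broth: 150 g × 9/4 = 337.5 g
couscous: 2.25 cup × 9/4 × 176 g/cup ÷ 28.35 g/oz ≈ 31.4 oz
butter: 2.25 cup × 9/4 × 227 g/cup ≈ 1149.2 g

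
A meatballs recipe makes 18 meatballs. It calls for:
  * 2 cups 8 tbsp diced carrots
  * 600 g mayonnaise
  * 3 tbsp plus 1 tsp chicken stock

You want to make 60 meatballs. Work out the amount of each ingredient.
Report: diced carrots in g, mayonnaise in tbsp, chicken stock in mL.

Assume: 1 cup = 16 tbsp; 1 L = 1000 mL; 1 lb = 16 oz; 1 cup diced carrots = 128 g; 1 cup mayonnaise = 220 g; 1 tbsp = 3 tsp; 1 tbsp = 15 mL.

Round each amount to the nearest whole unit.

Scaling factor: 60/18 = 10/3.
diced carrots: (2 cup + 8 tbsp = 2.5 cup) × 10/3 × 128 g/cup ≈ 1067 g
mayonnaise: 600 g × 10/3 ÷ 220 g/cup × 16 tbsp/cup ≈ 145 tbsp
chicken stock: (3 tbsp + 1 tsp = 10/3 tbsp) × 10/3 × 15 mL/tbsp ≈ 167 mL

diced carrots: 1067 g; mayonnaise: 145 tbsp; chicken stock: 167 mL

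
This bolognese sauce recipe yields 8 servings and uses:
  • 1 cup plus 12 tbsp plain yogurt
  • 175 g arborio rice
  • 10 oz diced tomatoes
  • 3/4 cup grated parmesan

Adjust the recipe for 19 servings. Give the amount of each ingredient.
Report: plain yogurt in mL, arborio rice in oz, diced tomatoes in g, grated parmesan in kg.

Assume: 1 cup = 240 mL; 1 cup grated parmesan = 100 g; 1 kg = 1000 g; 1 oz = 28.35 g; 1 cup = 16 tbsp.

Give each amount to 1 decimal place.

Scaling factor: 19/8 = 2.375.
plain yogurt: (1 cup + 12 tbsp = 1.75 cup) × 19/8 × 240 mL/cup = 997.5 mL
arborio rice: 175 g × 19/8 ÷ 28.35 g/oz ≈ 14.7 oz
diced tomatoes: 10 oz × 19/8 × 28.35 g/oz ≈ 673.3 g
grated parmesan: 0.75 cup × 19/8 × 100 g/cup ÷ 1000 g/kg ≈ 0.2 kg

plain yogurt: 997.5 mL; arborio rice: 14.7 oz; diced tomatoes: 673.3 g; grated parmesan: 0.2 kg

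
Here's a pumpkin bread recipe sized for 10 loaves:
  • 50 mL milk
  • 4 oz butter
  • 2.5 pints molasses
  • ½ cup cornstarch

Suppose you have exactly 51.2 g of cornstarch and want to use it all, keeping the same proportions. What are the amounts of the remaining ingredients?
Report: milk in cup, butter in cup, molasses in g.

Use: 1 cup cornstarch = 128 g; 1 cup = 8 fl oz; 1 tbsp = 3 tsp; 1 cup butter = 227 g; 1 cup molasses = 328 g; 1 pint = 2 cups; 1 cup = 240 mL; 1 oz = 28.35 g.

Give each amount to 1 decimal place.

The original recipe has 64 g of cornstarch, so the scaling factor is 51.2 ÷ 64 = 4/5 = 0.8.
milk: 50 mL × 4/5 ÷ 240 mL/cup ≈ 0.2 cup
butter: 4 oz × 4/5 × 28.35 g/oz ÷ 227 g/cup ≈ 0.4 cup
molasses: 2.5 pint × 4/5 × 2 cup/pint × 328 g/cup = 1312.0 g

milk: 0.2 cup; butter: 0.4 cup; molasses: 1312.0 g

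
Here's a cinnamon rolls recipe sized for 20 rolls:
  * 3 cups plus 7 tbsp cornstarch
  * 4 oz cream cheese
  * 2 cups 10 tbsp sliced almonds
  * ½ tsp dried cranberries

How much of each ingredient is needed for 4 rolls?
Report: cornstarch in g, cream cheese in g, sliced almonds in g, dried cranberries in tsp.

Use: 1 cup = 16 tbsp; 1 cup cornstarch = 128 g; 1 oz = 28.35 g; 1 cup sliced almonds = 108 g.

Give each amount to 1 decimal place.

Scaling factor: 4/20 = 1/5 = 0.2.
cornstarch: (3 cup + 7 tbsp = 3.4375 cup) × 1/5 × 128 g/cup = 88.0 g
cream cheese: 4 oz × 1/5 × 28.35 g/oz ≈ 22.7 g
sliced almonds: (2 cup + 10 tbsp = 2.625 cup) × 1/5 × 108 g/cup = 56.7 g
dried cranberries: 0.5 tsp × 1/5 = 0.1 tsp

cornstarch: 88.0 g; cream cheese: 22.7 g; sliced almonds: 56.7 g; dried cranberries: 0.1 tsp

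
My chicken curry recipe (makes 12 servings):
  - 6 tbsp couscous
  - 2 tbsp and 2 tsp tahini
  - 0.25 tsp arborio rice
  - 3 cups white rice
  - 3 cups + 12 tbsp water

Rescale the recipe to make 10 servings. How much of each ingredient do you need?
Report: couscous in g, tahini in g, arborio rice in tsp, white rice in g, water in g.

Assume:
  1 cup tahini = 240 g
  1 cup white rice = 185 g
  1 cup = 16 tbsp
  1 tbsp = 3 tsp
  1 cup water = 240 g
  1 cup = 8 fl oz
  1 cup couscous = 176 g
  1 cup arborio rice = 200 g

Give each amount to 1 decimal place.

couscous: 55.0 g; tahini: 33.3 g; arborio rice: 0.2 tsp; white rice: 462.5 g; water: 750.0 g

Scaling factor: 10/12 = 5/6.
couscous: 6 tbsp × 5/6 ÷ 16 tbsp/cup × 176 g/cup = 55.0 g
tahini: (2 tbsp + 2 tsp = 8/3 tbsp) × 5/6 ÷ 16 tbsp/cup × 240 g/cup ≈ 33.3 g
arborio rice: 0.25 tsp × 5/6 ≈ 0.2 tsp
white rice: 3 cup × 5/6 × 185 g/cup = 462.5 g
water: (3 cup + 12 tbsp = 3.75 cup) × 5/6 × 240 g/cup = 750.0 g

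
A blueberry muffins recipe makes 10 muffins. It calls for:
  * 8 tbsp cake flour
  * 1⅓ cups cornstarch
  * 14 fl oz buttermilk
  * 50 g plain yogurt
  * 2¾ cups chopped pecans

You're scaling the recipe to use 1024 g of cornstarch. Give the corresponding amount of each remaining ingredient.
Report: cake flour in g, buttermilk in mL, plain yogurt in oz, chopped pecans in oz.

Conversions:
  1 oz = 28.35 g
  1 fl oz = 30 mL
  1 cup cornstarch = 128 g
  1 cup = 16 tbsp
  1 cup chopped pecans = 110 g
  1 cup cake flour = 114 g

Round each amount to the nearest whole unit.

cake flour: 342 g; buttermilk: 2520 mL; plain yogurt: 11 oz; chopped pecans: 64 oz

The original recipe has 512/3 g of cornstarch, so the scaling factor is 1024 ÷ 512/3 = 6.
cake flour: 8 tbsp × 6 ÷ 16 tbsp/cup × 114 g/cup = 342 g
buttermilk: 14 fl oz × 6 × 30 mL/fl oz = 2520 mL
plain yogurt: 50 g × 6 ÷ 28.35 g/oz ≈ 11 oz
chopped pecans: 2.75 cup × 6 × 110 g/cup ÷ 28.35 g/oz ≈ 64 oz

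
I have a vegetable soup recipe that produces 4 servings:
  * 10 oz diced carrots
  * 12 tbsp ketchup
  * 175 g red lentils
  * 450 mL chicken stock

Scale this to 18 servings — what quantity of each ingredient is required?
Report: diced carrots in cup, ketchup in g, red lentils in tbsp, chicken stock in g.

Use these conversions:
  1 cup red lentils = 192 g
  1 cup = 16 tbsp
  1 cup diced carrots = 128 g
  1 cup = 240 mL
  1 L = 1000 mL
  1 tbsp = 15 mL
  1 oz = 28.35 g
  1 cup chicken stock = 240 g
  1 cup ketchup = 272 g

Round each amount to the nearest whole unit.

Scaling factor: 18/4 = 9/2 = 4.5.
diced carrots: 10 oz × 9/2 × 28.35 g/oz ÷ 128 g/cup ≈ 10 cup
ketchup: 12 tbsp × 9/2 ÷ 16 tbsp/cup × 272 g/cup = 918 g
red lentils: 175 g × 9/2 ÷ 192 g/cup × 16 tbsp/cup ≈ 66 tbsp
chicken stock: 450 mL × 9/2 ÷ 240 mL/cup × 240 g/cup = 2025 g

diced carrots: 10 cup; ketchup: 918 g; red lentils: 66 tbsp; chicken stock: 2025 g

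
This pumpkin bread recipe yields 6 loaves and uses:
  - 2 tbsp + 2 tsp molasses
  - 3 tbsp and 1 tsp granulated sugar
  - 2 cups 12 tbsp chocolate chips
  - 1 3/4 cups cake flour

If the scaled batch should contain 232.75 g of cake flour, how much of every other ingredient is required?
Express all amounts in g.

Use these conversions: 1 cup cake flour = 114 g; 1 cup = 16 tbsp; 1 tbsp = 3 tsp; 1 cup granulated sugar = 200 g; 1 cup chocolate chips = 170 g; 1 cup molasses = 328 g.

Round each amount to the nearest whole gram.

The original recipe has 199.5 g of cake flour, so the scaling factor is 232.75 ÷ 199.5 = 7/6.
molasses: (2 tbsp + 2 tsp = 8/3 tbsp) × 7/6 ÷ 16 tbsp/cup × 328 g/cup ≈ 64 g
granulated sugar: (3 tbsp + 1 tsp = 10/3 tbsp) × 7/6 ÷ 16 tbsp/cup × 200 g/cup ≈ 49 g
chocolate chips: (2 cup + 12 tbsp = 2.75 cup) × 7/6 × 170 g/cup ≈ 545 g

molasses: 64 g; granulated sugar: 49 g; chocolate chips: 545 g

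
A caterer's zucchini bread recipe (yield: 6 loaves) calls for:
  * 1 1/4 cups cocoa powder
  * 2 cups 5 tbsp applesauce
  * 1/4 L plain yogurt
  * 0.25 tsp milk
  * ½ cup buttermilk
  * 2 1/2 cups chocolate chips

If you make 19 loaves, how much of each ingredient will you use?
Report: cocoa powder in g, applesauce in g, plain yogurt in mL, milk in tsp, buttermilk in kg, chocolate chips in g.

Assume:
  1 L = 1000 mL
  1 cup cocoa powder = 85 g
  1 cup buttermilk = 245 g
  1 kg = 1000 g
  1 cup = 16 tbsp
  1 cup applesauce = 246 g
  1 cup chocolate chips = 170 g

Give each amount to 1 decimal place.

Scaling factor: 19/6.
cocoa powder: 1.25 cup × 19/6 × 85 g/cup ≈ 336.5 g
applesauce: (2 cup + 5 tbsp = 2.3125 cup) × 19/6 × 246 g/cup ≈ 1801.4 g
plain yogurt: 0.25 L × 19/6 × 1000 mL/L ≈ 791.7 mL
milk: 0.25 tsp × 19/6 ≈ 0.8 tsp
buttermilk: 0.5 cup × 19/6 × 245 g/cup ÷ 1000 g/kg ≈ 0.4 kg
chocolate chips: 2.5 cup × 19/6 × 170 g/cup ≈ 1345.8 g

cocoa powder: 336.5 g; applesauce: 1801.4 g; plain yogurt: 791.7 mL; milk: 0.8 tsp; buttermilk: 0.4 kg; chocolate chips: 1345.8 g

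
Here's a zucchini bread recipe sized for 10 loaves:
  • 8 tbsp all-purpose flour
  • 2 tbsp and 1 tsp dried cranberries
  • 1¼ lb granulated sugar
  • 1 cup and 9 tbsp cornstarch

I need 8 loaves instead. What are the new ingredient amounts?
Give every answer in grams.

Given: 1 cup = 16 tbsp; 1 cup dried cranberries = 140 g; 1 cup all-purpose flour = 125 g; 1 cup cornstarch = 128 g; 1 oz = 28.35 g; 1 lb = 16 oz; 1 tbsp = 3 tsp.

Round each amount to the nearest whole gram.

all-purpose flour: 50 g; dried cranberries: 16 g; granulated sugar: 454 g; cornstarch: 160 g

Scaling factor: 8/10 = 4/5 = 0.8.
all-purpose flour: 8 tbsp × 4/5 ÷ 16 tbsp/cup × 125 g/cup = 50 g
dried cranberries: (2 tbsp + 1 tsp = 7/3 tbsp) × 4/5 ÷ 16 tbsp/cup × 140 g/cup ≈ 16 g
granulated sugar: 1.25 lb × 4/5 × 16 oz/lb × 28.35 g/oz ≈ 454 g
cornstarch: (1 cup + 9 tbsp = 1.5625 cup) × 4/5 × 128 g/cup = 160 g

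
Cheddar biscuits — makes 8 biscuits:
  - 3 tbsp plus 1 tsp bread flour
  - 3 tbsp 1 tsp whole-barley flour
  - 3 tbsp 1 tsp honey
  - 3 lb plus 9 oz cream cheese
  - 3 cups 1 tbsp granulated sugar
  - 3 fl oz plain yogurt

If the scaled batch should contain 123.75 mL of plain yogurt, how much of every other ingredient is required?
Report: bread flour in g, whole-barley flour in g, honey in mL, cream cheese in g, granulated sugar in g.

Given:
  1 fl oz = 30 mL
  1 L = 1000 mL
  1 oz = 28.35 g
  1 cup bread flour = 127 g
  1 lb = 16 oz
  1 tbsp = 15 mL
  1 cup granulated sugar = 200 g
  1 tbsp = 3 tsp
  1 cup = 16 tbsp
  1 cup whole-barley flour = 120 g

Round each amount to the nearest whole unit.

The original recipe has 90 mL of plain yogurt, so the scaling factor is 123.75 ÷ 90 = 11/8 = 1.375.
bread flour: (3 tbsp + 1 tsp = 10/3 tbsp) × 11/8 ÷ 16 tbsp/cup × 127 g/cup ≈ 36 g
whole-barley flour: (3 tbsp + 1 tsp = 10/3 tbsp) × 11/8 ÷ 16 tbsp/cup × 120 g/cup ≈ 34 g
honey: (3 tbsp + 1 tsp = 10/3 tbsp) × 11/8 × 15 mL/tbsp ≈ 69 mL
cream cheese: (3 lb + 9 oz = 3.5625 lb) × 11/8 × 16 oz/lb × 28.35 g/oz ≈ 2222 g
granulated sugar: (3 cup + 1 tbsp = 3.0625 cup) × 11/8 × 200 g/cup ≈ 842 g

bread flour: 36 g; whole-barley flour: 34 g; honey: 69 mL; cream cheese: 2222 g; granulated sugar: 842 g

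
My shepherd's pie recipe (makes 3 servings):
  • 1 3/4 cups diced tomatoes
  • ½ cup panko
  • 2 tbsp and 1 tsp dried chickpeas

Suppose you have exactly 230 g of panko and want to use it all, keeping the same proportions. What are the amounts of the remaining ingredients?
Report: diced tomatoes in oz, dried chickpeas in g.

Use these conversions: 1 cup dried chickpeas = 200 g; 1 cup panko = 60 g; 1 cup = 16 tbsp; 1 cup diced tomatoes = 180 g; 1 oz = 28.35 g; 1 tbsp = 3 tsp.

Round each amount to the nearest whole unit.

diced tomatoes: 85 oz; dried chickpeas: 224 g

The original recipe has 30 g of panko, so the scaling factor is 230 ÷ 30 = 23/3.
diced tomatoes: 1.75 cup × 23/3 × 180 g/cup ÷ 28.35 g/oz ≈ 85 oz
dried chickpeas: (2 tbsp + 1 tsp = 7/3 tbsp) × 23/3 ÷ 16 tbsp/cup × 200 g/cup ≈ 224 g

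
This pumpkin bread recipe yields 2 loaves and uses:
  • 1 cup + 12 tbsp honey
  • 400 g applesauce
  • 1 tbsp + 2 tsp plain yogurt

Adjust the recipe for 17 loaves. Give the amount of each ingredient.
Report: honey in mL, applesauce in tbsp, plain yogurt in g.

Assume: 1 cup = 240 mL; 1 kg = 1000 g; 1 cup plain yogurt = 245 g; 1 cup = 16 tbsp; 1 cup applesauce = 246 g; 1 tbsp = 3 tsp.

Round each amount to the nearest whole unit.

Scaling factor: 17/2 = 8.5.
honey: (1 cup + 12 tbsp = 1.75 cup) × 17/2 × 240 mL/cup = 3570 mL
applesauce: 400 g × 17/2 ÷ 246 g/cup × 16 tbsp/cup ≈ 221 tbsp
plain yogurt: (1 tbsp + 2 tsp = 5/3 tbsp) × 17/2 ÷ 16 tbsp/cup × 245 g/cup ≈ 217 g

honey: 3570 mL; applesauce: 221 tbsp; plain yogurt: 217 g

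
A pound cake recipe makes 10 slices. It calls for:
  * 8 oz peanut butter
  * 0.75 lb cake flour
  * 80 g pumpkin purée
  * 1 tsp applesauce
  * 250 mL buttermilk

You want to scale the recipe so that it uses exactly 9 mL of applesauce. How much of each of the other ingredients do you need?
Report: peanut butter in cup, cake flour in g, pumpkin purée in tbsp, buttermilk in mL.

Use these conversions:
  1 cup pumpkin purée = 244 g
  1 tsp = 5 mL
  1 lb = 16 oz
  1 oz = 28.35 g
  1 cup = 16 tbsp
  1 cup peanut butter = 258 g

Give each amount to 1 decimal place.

The original recipe has 5 mL of applesauce, so the scaling factor is 9 ÷ 5 = 9/5 = 1.8.
peanut butter: 8 oz × 9/5 × 28.35 g/oz ÷ 258 g/cup ≈ 1.6 cup
cake flour: 0.75 lb × 9/5 × 16 oz/lb × 28.35 g/oz ≈ 612.4 g
pumpkin purée: 80 g × 9/5 ÷ 244 g/cup × 16 tbsp/cup ≈ 9.4 tbsp
buttermilk: 250 mL × 9/5 = 450.0 mL

peanut butter: 1.6 cup; cake flour: 612.4 g; pumpkin purée: 9.4 tbsp; buttermilk: 450.0 mL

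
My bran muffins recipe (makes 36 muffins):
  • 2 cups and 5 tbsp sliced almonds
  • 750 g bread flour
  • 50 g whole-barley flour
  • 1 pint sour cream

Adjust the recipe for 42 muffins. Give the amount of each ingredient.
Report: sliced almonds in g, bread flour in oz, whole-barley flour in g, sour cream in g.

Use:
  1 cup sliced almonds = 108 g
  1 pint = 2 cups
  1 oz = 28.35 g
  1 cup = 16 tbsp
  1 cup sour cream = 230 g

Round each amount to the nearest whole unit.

sliced almonds: 291 g; bread flour: 31 oz; whole-barley flour: 58 g; sour cream: 537 g

Scaling factor: 42/36 = 7/6.
sliced almonds: (2 cup + 5 tbsp = 2.3125 cup) × 7/6 × 108 g/cup ≈ 291 g
bread flour: 750 g × 7/6 ÷ 28.35 g/oz ≈ 31 oz
whole-barley flour: 50 g × 7/6 ≈ 58 g
sour cream: 1 pint × 7/6 × 2 cup/pint × 230 g/cup ≈ 537 g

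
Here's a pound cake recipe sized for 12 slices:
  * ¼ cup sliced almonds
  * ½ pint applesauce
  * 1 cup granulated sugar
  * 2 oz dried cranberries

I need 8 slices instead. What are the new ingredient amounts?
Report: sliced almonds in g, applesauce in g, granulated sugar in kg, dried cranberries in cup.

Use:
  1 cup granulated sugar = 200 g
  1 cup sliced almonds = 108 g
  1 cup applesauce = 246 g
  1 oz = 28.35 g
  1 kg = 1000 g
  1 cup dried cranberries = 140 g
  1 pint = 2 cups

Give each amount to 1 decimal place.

Scaling factor: 8/12 = 2/3.
sliced almonds: 0.25 cup × 2/3 × 108 g/cup = 18.0 g
applesauce: 0.5 pint × 2/3 × 2 cup/pint × 246 g/cup = 164.0 g
granulated sugar: 1 cup × 2/3 × 200 g/cup ÷ 1000 g/kg ≈ 0.1 kg
dried cranberries: 2 oz × 2/3 × 28.35 g/oz ÷ 140 g/cup ≈ 0.3 cup

sliced almonds: 18.0 g; applesauce: 164.0 g; granulated sugar: 0.1 kg; dried cranberries: 0.3 cup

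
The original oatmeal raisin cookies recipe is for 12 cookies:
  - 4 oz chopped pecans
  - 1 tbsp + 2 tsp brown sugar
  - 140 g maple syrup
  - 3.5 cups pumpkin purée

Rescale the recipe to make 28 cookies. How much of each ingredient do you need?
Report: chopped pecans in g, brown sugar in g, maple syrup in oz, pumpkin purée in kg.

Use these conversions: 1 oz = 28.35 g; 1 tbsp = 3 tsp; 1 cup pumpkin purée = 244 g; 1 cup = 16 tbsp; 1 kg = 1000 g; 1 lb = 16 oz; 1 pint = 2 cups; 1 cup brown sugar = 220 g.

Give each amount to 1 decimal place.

chopped pecans: 264.6 g; brown sugar: 53.5 g; maple syrup: 11.5 oz; pumpkin purée: 2.0 kg

Scaling factor: 28/12 = 7/3.
chopped pecans: 4 oz × 7/3 × 28.35 g/oz = 264.6 g
brown sugar: (1 tbsp + 2 tsp = 5/3 tbsp) × 7/3 ÷ 16 tbsp/cup × 220 g/cup ≈ 53.5 g
maple syrup: 140 g × 7/3 ÷ 28.35 g/oz ≈ 11.5 oz
pumpkin purée: 3.5 cup × 7/3 × 244 g/cup ÷ 1000 g/kg ≈ 2.0 kg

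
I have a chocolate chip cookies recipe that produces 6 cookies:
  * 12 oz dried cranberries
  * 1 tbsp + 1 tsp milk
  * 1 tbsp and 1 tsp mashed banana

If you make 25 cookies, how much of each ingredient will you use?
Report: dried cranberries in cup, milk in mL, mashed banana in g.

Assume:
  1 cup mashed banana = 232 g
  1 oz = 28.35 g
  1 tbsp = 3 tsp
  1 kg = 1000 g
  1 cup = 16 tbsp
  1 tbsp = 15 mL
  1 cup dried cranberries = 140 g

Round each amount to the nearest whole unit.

Scaling factor: 25/6.
dried cranberries: 12 oz × 25/6 × 28.35 g/oz ÷ 140 g/cup ≈ 10 cup
milk: (1 tbsp + 1 tsp = 4/3 tbsp) × 25/6 × 15 mL/tbsp ≈ 83 mL
mashed banana: (1 tbsp + 1 tsp = 4/3 tbsp) × 25/6 ÷ 16 tbsp/cup × 232 g/cup ≈ 81 g

dried cranberries: 10 cup; milk: 83 mL; mashed banana: 81 g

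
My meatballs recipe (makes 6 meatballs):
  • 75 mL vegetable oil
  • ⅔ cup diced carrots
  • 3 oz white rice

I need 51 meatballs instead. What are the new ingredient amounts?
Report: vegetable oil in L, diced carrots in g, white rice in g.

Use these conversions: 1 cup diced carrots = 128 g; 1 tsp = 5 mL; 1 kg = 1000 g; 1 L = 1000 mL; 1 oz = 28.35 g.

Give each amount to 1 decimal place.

Scaling factor: 51/6 = 17/2 = 8.5.
vegetable oil: 75 mL × 17/2 ÷ 1000 mL/L ≈ 0.6 L
diced carrots: 2/3 cup × 17/2 × 128 g/cup ≈ 725.3 g
white rice: 3 oz × 17/2 × 28.35 g/oz ≈ 722.9 g

vegetable oil: 0.6 L; diced carrots: 725.3 g; white rice: 722.9 g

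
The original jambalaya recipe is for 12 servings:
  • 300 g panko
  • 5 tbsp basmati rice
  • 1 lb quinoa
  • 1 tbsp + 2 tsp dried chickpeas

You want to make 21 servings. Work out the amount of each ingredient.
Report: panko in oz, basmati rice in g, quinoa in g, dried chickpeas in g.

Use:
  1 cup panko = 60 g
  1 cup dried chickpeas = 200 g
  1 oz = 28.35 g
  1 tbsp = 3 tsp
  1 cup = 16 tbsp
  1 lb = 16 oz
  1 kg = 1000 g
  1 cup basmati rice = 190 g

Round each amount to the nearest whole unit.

panko: 19 oz; basmati rice: 104 g; quinoa: 794 g; dried chickpeas: 36 g

Scaling factor: 21/12 = 7/4 = 1.75.
panko: 300 g × 7/4 ÷ 28.35 g/oz ≈ 19 oz
basmati rice: 5 tbsp × 7/4 ÷ 16 tbsp/cup × 190 g/cup ≈ 104 g
quinoa: 1 lb × 7/4 × 16 oz/lb × 28.35 g/oz ≈ 794 g
dried chickpeas: (1 tbsp + 2 tsp = 5/3 tbsp) × 7/4 ÷ 16 tbsp/cup × 200 g/cup ≈ 36 g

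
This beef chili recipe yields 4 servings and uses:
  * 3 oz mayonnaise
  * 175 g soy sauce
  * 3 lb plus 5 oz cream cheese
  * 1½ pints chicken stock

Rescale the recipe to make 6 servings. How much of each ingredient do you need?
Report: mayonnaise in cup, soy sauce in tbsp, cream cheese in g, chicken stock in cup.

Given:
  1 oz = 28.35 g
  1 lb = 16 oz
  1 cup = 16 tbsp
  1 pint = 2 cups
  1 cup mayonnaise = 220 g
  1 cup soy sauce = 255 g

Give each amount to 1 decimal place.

mayonnaise: 0.6 cup; soy sauce: 16.5 tbsp; cream cheese: 2253.8 g; chicken stock: 4.5 cup

Scaling factor: 6/4 = 3/2 = 1.5.
mayonnaise: 3 oz × 3/2 × 28.35 g/oz ÷ 220 g/cup ≈ 0.6 cup
soy sauce: 175 g × 3/2 ÷ 255 g/cup × 16 tbsp/cup ≈ 16.5 tbsp
cream cheese: (3 lb + 5 oz = 3.3125 lb) × 3/2 × 16 oz/lb × 28.35 g/oz ≈ 2253.8 g
chicken stock: 1.5 pint × 3/2 × 2 cup/pint = 4.5 cup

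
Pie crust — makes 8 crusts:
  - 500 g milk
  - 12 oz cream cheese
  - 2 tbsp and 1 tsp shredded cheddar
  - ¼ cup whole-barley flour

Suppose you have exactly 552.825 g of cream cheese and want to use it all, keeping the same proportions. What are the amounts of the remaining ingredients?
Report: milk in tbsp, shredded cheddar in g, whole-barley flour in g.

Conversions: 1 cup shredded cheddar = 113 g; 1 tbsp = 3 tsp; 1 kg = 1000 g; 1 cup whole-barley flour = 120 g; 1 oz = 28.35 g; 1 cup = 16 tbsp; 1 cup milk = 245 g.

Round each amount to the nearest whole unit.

milk: 53 tbsp; shredded cheddar: 27 g; whole-barley flour: 49 g

The original recipe has 340.2 g of cream cheese, so the scaling factor is 552.825 ÷ 340.2 = 13/8 = 1.625.
milk: 500 g × 13/8 ÷ 245 g/cup × 16 tbsp/cup ≈ 53 tbsp
shredded cheddar: (2 tbsp + 1 tsp = 7/3 tbsp) × 13/8 ÷ 16 tbsp/cup × 113 g/cup ≈ 27 g
whole-barley flour: 0.25 cup × 13/8 × 120 g/cup ≈ 49 g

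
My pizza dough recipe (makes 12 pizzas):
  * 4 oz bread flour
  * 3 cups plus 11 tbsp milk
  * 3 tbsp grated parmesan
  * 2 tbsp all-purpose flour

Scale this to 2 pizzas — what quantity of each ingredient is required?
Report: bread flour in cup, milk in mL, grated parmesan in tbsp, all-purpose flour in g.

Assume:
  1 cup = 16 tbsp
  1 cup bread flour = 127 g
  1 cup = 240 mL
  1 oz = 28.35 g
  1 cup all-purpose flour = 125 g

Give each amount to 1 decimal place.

Scaling factor: 2/12 = 1/6.
bread flour: 4 oz × 1/6 × 28.35 g/oz ÷ 127 g/cup ≈ 0.1 cup
milk: (3 cup + 11 tbsp = 3.6875 cup) × 1/6 × 240 mL/cup = 147.5 mL
grated parmesan: 3 tbsp × 1/6 = 0.5 tbsp
all-purpose flour: 2 tbsp × 1/6 ÷ 16 tbsp/cup × 125 g/cup ≈ 2.6 g

bread flour: 0.1 cup; milk: 147.5 mL; grated parmesan: 0.5 tbsp; all-purpose flour: 2.6 g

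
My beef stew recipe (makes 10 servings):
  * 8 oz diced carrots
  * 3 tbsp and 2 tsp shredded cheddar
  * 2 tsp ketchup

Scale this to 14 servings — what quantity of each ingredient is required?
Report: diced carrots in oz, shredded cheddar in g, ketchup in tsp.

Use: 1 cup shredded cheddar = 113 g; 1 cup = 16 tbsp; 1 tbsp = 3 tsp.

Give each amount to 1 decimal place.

Scaling factor: 14/10 = 7/5 = 1.4.
diced carrots: 8 oz × 7/5 = 11.2 oz
shredded cheddar: (3 tbsp + 2 tsp = 11/3 tbsp) × 7/5 ÷ 16 tbsp/cup × 113 g/cup ≈ 36.3 g
ketchup: 2 tsp × 7/5 = 2.8 tsp

diced carrots: 11.2 oz; shredded cheddar: 36.3 g; ketchup: 2.8 tsp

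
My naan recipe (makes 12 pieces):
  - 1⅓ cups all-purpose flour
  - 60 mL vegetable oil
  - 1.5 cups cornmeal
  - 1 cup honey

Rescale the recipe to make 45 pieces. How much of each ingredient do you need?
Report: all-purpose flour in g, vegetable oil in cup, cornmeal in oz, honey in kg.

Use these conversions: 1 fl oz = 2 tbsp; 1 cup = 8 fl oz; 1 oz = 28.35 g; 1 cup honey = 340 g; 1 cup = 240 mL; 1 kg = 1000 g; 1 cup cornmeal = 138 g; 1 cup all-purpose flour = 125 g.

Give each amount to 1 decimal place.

Scaling factor: 45/12 = 15/4 = 3.75.
all-purpose flour: 4/3 cup × 15/4 × 125 g/cup = 625.0 g
vegetable oil: 60 mL × 15/4 ÷ 240 mL/cup ≈ 0.9 cup
cornmeal: 1.5 cup × 15/4 × 138 g/cup ÷ 28.35 g/oz ≈ 27.4 oz
honey: 1 cup × 15/4 × 340 g/cup ÷ 1000 g/kg ≈ 1.3 kg

all-purpose flour: 625.0 g; vegetable oil: 0.9 cup; cornmeal: 27.4 oz; honey: 1.3 kg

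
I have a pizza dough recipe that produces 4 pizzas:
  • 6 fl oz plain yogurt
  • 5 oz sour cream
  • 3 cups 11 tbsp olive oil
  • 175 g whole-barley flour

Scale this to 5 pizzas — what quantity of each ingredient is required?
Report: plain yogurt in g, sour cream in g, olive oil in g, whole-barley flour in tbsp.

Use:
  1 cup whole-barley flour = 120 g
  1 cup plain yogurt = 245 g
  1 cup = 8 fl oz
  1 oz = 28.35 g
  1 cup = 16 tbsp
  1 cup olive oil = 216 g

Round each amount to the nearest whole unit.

plain yogurt: 230 g; sour cream: 177 g; olive oil: 996 g; whole-barley flour: 29 tbsp

Scaling factor: 5/4 = 1.25.
plain yogurt: 6 fl oz × 5/4 ÷ 8 fl oz/cup × 245 g/cup ≈ 230 g
sour cream: 5 oz × 5/4 × 28.35 g/oz ≈ 177 g
olive oil: (3 cup + 11 tbsp = 3.6875 cup) × 5/4 × 216 g/cup ≈ 996 g
whole-barley flour: 175 g × 5/4 ÷ 120 g/cup × 16 tbsp/cup ≈ 29 tbsp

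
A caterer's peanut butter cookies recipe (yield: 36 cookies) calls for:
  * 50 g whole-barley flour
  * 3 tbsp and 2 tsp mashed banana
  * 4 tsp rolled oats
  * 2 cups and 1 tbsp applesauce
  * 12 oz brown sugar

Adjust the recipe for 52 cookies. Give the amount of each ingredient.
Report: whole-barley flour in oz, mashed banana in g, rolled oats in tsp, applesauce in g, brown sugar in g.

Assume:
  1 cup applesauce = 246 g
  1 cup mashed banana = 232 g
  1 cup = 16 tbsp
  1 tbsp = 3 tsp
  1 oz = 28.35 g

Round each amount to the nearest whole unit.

Scaling factor: 52/36 = 13/9.
whole-barley flour: 50 g × 13/9 ÷ 28.35 g/oz ≈ 3 oz
mashed banana: (3 tbsp + 2 tsp = 11/3 tbsp) × 13/9 ÷ 16 tbsp/cup × 232 g/cup ≈ 77 g
rolled oats: 4 tsp × 13/9 ≈ 6 tsp
applesauce: (2 cup + 1 tbsp = 2.0625 cup) × 13/9 × 246 g/cup ≈ 733 g
brown sugar: 12 oz × 13/9 × 28.35 g/oz ≈ 491 g

whole-barley flour: 3 oz; mashed banana: 77 g; rolled oats: 6 tsp; applesauce: 733 g; brown sugar: 491 g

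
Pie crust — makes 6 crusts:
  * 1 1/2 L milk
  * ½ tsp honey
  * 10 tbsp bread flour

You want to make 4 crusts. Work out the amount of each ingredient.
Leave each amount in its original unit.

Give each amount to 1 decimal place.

Scaling factor: 4/6 = 2/3.
milk: 1.5 L × 2/3 = 1.0 L
honey: 0.5 tsp × 2/3 ≈ 0.3 tsp
bread flour: 10 tbsp × 2/3 ≈ 6.7 tbsp

milk: 1.0 L; honey: 0.3 tsp; bread flour: 6.7 tbsp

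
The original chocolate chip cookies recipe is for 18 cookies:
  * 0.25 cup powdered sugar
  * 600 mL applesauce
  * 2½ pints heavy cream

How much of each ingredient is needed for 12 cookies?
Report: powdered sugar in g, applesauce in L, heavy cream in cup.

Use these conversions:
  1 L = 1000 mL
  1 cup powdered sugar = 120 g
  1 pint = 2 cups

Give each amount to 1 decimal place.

Scaling factor: 12/18 = 2/3.
powdered sugar: 0.25 cup × 2/3 × 120 g/cup = 20.0 g
applesauce: 600 mL × 2/3 ÷ 1000 mL/L = 0.4 L
heavy cream: 2.5 pint × 2/3 × 2 cup/pint ≈ 3.3 cup

powdered sugar: 20.0 g; applesauce: 0.4 L; heavy cream: 3.3 cup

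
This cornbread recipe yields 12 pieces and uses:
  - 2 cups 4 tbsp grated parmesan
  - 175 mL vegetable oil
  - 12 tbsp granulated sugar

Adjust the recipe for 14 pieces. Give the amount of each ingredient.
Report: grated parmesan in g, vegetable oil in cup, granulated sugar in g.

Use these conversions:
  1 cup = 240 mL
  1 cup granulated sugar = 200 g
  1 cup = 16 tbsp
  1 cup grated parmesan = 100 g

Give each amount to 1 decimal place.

Scaling factor: 14/12 = 7/6.
grated parmesan: (2 cup + 4 tbsp = 2.25 cup) × 7/6 × 100 g/cup = 262.5 g
vegetable oil: 175 mL × 7/6 ÷ 240 mL/cup ≈ 0.9 cup
granulated sugar: 12 tbsp × 7/6 ÷ 16 tbsp/cup × 200 g/cup = 175.0 g

grated parmesan: 262.5 g; vegetable oil: 0.9 cup; granulated sugar: 175.0 g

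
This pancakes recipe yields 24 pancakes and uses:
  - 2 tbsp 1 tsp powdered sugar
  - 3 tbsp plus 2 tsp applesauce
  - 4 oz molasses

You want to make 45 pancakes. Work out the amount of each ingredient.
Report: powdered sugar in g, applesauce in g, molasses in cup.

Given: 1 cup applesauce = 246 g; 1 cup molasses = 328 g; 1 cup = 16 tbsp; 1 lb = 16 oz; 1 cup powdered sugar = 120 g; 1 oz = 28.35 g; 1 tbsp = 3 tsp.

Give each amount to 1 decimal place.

Scaling factor: 45/24 = 15/8 = 1.875.
powdered sugar: (2 tbsp + 1 tsp = 7/3 tbsp) × 15/8 ÷ 16 tbsp/cup × 120 g/cup ≈ 32.8 g
applesauce: (3 tbsp + 2 tsp = 11/3 tbsp) × 15/8 ÷ 16 tbsp/cup × 246 g/cup ≈ 105.7 g
molasses: 4 oz × 15/8 × 28.35 g/oz ÷ 328 g/cup ≈ 0.6 cup

powdered sugar: 32.8 g; applesauce: 105.7 g; molasses: 0.6 cup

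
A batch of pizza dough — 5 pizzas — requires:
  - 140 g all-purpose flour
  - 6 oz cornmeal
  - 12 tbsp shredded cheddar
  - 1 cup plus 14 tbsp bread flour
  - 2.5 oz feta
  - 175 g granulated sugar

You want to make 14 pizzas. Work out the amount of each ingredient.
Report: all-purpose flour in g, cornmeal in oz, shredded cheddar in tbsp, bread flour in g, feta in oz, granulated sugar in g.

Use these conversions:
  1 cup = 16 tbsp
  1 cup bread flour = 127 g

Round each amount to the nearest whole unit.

Scaling factor: 14/5 = 2.8.
all-purpose flour: 140 g × 14/5 = 392 g
cornmeal: 6 oz × 14/5 ≈ 17 oz
shredded cheddar: 12 tbsp × 14/5 ≈ 34 tbsp
bread flour: (1 cup + 14 tbsp = 1.875 cup) × 14/5 × 127 g/cup ≈ 667 g
feta: 2.5 oz × 14/5 = 7 oz
granulated sugar: 175 g × 14/5 = 490 g

all-purpose flour: 392 g; cornmeal: 17 oz; shredded cheddar: 34 tbsp; bread flour: 667 g; feta: 7 oz; granulated sugar: 490 g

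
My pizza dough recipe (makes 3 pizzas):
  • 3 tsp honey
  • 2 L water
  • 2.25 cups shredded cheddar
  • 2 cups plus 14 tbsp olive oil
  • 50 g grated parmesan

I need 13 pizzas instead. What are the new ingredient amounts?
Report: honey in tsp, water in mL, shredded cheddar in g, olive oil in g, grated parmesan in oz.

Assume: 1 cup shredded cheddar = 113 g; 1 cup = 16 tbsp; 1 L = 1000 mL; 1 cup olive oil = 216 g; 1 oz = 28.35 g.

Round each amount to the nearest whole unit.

Scaling factor: 13/3.
honey: 3 tsp × 13/3 = 13 tsp
water: 2 L × 13/3 × 1000 mL/L ≈ 8667 mL
shredded cheddar: 2.25 cup × 13/3 × 113 g/cup ≈ 1102 g
olive oil: (2 cup + 14 tbsp = 2.875 cup) × 13/3 × 216 g/cup = 2691 g
grated parmesan: 50 g × 13/3 ÷ 28.35 g/oz ≈ 8 oz

honey: 13 tsp; water: 8667 mL; shredded cheddar: 1102 g; olive oil: 2691 g; grated parmesan: 8 oz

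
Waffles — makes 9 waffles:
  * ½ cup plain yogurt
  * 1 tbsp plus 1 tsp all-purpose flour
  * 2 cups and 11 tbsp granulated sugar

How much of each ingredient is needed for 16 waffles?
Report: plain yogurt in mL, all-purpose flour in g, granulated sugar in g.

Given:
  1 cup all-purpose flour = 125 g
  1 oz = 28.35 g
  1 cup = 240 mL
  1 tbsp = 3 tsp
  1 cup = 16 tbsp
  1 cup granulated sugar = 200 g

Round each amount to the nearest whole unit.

plain yogurt: 213 mL; all-purpose flour: 19 g; granulated sugar: 956 g

Scaling factor: 16/9.
plain yogurt: 0.5 cup × 16/9 × 240 mL/cup ≈ 213 mL
all-purpose flour: (1 tbsp + 1 tsp = 4/3 tbsp) × 16/9 ÷ 16 tbsp/cup × 125 g/cup ≈ 19 g
granulated sugar: (2 cup + 11 tbsp = 2.6875 cup) × 16/9 × 200 g/cup ≈ 956 g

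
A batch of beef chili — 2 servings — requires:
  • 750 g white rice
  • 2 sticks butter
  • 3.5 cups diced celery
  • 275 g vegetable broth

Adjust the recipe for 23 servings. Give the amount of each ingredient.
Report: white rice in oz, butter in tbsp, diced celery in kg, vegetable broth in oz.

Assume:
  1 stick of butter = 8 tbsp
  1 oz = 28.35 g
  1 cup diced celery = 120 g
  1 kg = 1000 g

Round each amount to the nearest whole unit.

white rice: 304 oz; butter: 184 tbsp; diced celery: 5 kg; vegetable broth: 112 oz

Scaling factor: 23/2 = 11.5.
white rice: 750 g × 23/2 ÷ 28.35 g/oz ≈ 304 oz
butter: 2 stick × 23/2 × 8 tbsp/stick = 184 tbsp
diced celery: 3.5 cup × 23/2 × 120 g/cup ÷ 1000 g/kg ≈ 5 kg
vegetable broth: 275 g × 23/2 ÷ 28.35 g/oz ≈ 112 oz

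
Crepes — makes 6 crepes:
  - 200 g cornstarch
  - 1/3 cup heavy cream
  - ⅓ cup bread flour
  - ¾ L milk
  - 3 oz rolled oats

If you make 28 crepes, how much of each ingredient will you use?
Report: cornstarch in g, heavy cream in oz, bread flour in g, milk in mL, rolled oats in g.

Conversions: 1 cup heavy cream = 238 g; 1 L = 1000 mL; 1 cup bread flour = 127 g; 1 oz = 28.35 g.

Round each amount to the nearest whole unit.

Scaling factor: 28/6 = 14/3.
cornstarch: 200 g × 14/3 ≈ 933 g
heavy cream: 1/3 cup × 14/3 × 238 g/cup ÷ 28.35 g/oz ≈ 13 oz
bread flour: 1/3 cup × 14/3 × 127 g/cup ≈ 198 g
milk: 0.75 L × 14/3 × 1000 mL/L = 3500 mL
rolled oats: 3 oz × 14/3 × 28.35 g/oz ≈ 397 g

cornstarch: 933 g; heavy cream: 13 oz; bread flour: 198 g; milk: 3500 mL; rolled oats: 397 g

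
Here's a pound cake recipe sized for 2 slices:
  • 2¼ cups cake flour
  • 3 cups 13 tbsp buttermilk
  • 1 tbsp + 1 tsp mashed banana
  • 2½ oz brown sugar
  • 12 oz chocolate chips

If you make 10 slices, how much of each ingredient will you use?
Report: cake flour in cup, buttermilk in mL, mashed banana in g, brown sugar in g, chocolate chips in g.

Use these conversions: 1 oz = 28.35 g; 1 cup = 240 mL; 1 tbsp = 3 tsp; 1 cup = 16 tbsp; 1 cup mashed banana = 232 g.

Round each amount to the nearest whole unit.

cake flour: 11 cup; buttermilk: 4575 mL; mashed banana: 97 g; brown sugar: 354 g; chocolate chips: 1701 g

Scaling factor: 10/2 = 5.
cake flour: 2.25 cup × 5 ≈ 11 cup
buttermilk: (3 cup + 13 tbsp = 3.8125 cup) × 5 × 240 mL/cup = 4575 mL
mashed banana: (1 tbsp + 1 tsp = 4/3 tbsp) × 5 ÷ 16 tbsp/cup × 232 g/cup ≈ 97 g
brown sugar: 2.5 oz × 5 × 28.35 g/oz ≈ 354 g
chocolate chips: 12 oz × 5 × 28.35 g/oz = 1701 g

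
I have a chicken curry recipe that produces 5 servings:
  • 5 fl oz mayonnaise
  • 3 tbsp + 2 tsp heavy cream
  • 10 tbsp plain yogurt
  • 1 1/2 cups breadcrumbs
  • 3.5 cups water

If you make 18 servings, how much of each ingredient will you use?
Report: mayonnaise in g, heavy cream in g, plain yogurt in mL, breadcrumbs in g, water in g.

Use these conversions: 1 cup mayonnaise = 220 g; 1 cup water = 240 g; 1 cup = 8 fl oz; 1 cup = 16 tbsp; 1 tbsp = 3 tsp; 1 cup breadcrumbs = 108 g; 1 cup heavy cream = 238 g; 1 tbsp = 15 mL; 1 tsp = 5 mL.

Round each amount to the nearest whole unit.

mayonnaise: 495 g; heavy cream: 196 g; plain yogurt: 540 mL; breadcrumbs: 583 g; water: 3024 g

Scaling factor: 18/5 = 3.6.
mayonnaise: 5 fl oz × 18/5 ÷ 8 fl oz/cup × 220 g/cup = 495 g
heavy cream: (3 tbsp + 2 tsp = 11/3 tbsp) × 18/5 ÷ 16 tbsp/cup × 238 g/cup ≈ 196 g
plain yogurt: 10 tbsp × 18/5 × 15 mL/tbsp = 540 mL
breadcrumbs: 1.5 cup × 18/5 × 108 g/cup ≈ 583 g
water: 3.5 cup × 18/5 × 240 g/cup = 3024 g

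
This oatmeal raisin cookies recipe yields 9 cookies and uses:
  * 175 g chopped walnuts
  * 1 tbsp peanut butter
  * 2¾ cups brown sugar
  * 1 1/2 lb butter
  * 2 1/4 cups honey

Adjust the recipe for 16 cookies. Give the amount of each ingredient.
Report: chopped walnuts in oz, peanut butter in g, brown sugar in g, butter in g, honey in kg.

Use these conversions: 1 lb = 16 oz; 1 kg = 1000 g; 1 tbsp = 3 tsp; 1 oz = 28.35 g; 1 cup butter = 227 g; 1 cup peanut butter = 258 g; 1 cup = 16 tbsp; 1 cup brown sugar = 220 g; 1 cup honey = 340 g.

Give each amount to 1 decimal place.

Scaling factor: 16/9.
chopped walnuts: 175 g × 16/9 ÷ 28.35 g/oz ≈ 11.0 oz
peanut butter: 1 tbsp × 16/9 ÷ 16 tbsp/cup × 258 g/cup ≈ 28.7 g
brown sugar: 2.75 cup × 16/9 × 220 g/cup ≈ 1075.6 g
butter: 1.5 lb × 16/9 × 16 oz/lb × 28.35 g/oz = 1209.6 g
honey: 2.25 cup × 16/9 × 340 g/cup ÷ 1000 g/kg ≈ 1.4 kg

chopped walnuts: 11.0 oz; peanut butter: 28.7 g; brown sugar: 1075.6 g; butter: 1209.6 g; honey: 1.4 kg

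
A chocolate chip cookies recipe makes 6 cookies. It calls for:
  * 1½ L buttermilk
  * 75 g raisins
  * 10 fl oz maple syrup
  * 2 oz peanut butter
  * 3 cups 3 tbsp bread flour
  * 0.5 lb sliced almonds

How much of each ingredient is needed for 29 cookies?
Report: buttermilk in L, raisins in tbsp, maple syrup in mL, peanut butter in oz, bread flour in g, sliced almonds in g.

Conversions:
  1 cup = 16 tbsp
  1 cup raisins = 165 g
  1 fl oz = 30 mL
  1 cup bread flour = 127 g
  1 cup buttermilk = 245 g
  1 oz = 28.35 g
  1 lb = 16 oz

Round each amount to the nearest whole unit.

Scaling factor: 29/6.
buttermilk: 1.5 L × 29/6 ≈ 7 L
raisins: 75 g × 29/6 ÷ 165 g/cup × 16 tbsp/cup ≈ 35 tbsp
maple syrup: 10 fl oz × 29/6 × 30 mL/fl oz = 1450 mL
peanut butter: 2 oz × 29/6 ≈ 10 oz
bread flour: (3 cup + 3 tbsp = 3.1875 cup) × 29/6 × 127 g/cup ≈ 1957 g
sliced almonds: 0.5 lb × 29/6 × 16 oz/lb × 28.35 g/oz ≈ 1096 g

buttermilk: 7 L; raisins: 35 tbsp; maple syrup: 1450 mL; peanut butter: 10 oz; bread flour: 1957 g; sliced almonds: 1096 g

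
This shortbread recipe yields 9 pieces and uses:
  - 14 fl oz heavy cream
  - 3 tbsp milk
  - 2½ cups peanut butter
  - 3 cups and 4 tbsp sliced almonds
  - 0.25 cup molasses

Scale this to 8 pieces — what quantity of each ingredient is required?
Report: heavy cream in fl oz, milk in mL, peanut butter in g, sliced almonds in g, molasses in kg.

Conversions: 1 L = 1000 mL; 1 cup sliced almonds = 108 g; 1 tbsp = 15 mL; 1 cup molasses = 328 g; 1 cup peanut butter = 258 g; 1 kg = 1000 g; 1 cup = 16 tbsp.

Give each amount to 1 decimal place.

Scaling factor: 8/9.
heavy cream: 14 fl oz × 8/9 ≈ 12.4 fl oz
milk: 3 tbsp × 8/9 × 15 mL/tbsp = 40.0 mL
peanut butter: 2.5 cup × 8/9 × 258 g/cup ≈ 573.3 g
sliced almonds: (3 cup + 4 tbsp = 3.25 cup) × 8/9 × 108 g/cup = 312.0 g
molasses: 0.25 cup × 8/9 × 328 g/cup ÷ 1000 g/kg ≈ 0.1 kg

heavy cream: 12.4 fl oz; milk: 40.0 mL; peanut butter: 573.3 g; sliced almonds: 312.0 g; molasses: 0.1 kg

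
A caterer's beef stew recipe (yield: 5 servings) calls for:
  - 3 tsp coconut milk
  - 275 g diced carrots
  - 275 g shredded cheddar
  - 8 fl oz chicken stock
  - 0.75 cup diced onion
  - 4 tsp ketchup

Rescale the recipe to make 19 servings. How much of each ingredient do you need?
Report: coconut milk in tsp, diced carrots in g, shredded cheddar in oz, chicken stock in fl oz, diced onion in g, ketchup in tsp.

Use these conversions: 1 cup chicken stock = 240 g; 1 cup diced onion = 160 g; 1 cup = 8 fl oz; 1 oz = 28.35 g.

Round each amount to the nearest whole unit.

coconut milk: 11 tsp; diced carrots: 1045 g; shredded cheddar: 37 oz; chicken stock: 30 fl oz; diced onion: 456 g; ketchup: 15 tsp

Scaling factor: 19/5 = 3.8.
coconut milk: 3 tsp × 19/5 ≈ 11 tsp
diced carrots: 275 g × 19/5 = 1045 g
shredded cheddar: 275 g × 19/5 ÷ 28.35 g/oz ≈ 37 oz
chicken stock: 8 fl oz × 19/5 ≈ 30 fl oz
diced onion: 0.75 cup × 19/5 × 160 g/cup = 456 g
ketchup: 4 tsp × 19/5 ≈ 15 tsp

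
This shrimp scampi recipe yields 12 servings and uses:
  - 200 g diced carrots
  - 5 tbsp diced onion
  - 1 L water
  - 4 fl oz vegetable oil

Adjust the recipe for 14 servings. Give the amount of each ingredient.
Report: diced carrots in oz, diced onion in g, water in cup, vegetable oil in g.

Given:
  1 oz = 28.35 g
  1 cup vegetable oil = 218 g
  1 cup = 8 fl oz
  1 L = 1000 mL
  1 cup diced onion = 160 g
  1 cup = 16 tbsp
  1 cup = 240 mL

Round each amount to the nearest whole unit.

Scaling factor: 14/12 = 7/6.
diced carrots: 200 g × 7/6 ÷ 28.35 g/oz ≈ 8 oz
diced onion: 5 tbsp × 7/6 ÷ 16 tbsp/cup × 160 g/cup ≈ 58 g
water: 1 L × 7/6 × 1000 mL/L ÷ 240 mL/cup ≈ 5 cup
vegetable oil: 4 fl oz × 7/6 ÷ 8 fl oz/cup × 218 g/cup ≈ 127 g

diced carrots: 8 oz; diced onion: 58 g; water: 5 cup; vegetable oil: 127 g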